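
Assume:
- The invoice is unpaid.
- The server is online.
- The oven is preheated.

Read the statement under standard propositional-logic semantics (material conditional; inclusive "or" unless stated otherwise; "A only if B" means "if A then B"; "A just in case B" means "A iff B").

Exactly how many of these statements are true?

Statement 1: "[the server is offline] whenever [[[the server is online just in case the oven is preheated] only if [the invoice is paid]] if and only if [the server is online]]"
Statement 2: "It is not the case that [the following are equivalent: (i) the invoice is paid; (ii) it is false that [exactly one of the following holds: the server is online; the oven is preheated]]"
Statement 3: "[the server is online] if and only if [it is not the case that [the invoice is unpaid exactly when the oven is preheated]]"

2

Let Q = "the server is online" (T), R = "the oven is preheated" (T), P = "the invoice is paid" (F).

Statement 1: This is (((Q ↔ R) → P) ↔ Q) → ¬Q.

Q ↔ R = T ↔ T = T
(Q ↔ R) → P = T → F = F
((Q ↔ R) → P) ↔ Q = F ↔ T = F
¬Q = ¬T = F
(((Q ↔ R) → P) ↔ Q) → ¬Q = F → F = T
So Statement 1 is true.

Statement 2: Formalization: ¬(P ↔ ¬(Q ⊕ R))

Q ⊕ R = T ⊕ T = F
¬(Q ⊕ R) = ¬F = T
P ↔ ¬(Q ⊕ R) = F ↔ T = F
¬(P ↔ ¬(Q ⊕ R)) = ¬F = T
So Statement 2 is true.

Statement 3: This is Q ↔ ¬(¬P ↔ R).

¬P = ¬F = T
¬P ↔ R = T ↔ T = T
¬(¬P ↔ R) = ¬T = F
Q ↔ ¬(¬P ↔ R) = T ↔ F = F
Hence Statement 3 is false.

True statements: 2.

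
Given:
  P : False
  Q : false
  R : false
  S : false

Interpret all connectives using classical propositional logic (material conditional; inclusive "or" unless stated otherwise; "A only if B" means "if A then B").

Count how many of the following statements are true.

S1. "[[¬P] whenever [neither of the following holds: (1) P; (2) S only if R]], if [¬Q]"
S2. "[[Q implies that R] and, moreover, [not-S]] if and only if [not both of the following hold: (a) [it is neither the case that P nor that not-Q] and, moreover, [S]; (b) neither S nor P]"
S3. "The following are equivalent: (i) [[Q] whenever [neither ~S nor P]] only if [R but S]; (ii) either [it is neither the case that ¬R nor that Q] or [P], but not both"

3

S1: This is not Q -> ((P nor (S -> R)) -> not P).

not Q = not False = True
S -> R = False -> False = True
P nor (S -> R) = False nor True = False
not P = not False = True
(P nor (S -> R)) -> not P = False -> True = True
not Q -> ((P nor (S -> R)) -> not P) = True -> True = True
Thus S1 is true.

S2: In symbols: ((Q -> R) and not S) iff (((P nor not Q) and S) nand (S nor P))

Q -> R = False -> False = True
not S = not False = True
(Q -> R) and not S = True and True = True
not Q = not False = True
P nor not Q = False nor True = False
(P nor not Q) and S = False and False = False
S nor P = False nor False = True
((P nor not Q) and S) nand (S nor P) = False nand True = True
((Q -> R) and not S) iff (((P nor not Q) and S) nand (S nor P)) = True iff True = True
Hence S2 is true.

S3: Parsed as (((not S nor P) -> Q) -> (R and S)) iff ((not R nor Q) xor P)

not S = not False = True
not S nor P = True nor False = False
(not S nor P) -> Q = False -> False = True
R and S = False and False = False
((not S nor P) -> Q) -> (R and S) = True -> False = False
not R = not False = True
not R nor Q = True nor False = False
(not R nor Q) xor P = False xor False = False
(((not S nor P) -> Q) -> (R and S)) iff ((not R nor Q) xor P) = False iff False = True
So S3 is true.

3 of the 3 statements are true (S1, S2, S3).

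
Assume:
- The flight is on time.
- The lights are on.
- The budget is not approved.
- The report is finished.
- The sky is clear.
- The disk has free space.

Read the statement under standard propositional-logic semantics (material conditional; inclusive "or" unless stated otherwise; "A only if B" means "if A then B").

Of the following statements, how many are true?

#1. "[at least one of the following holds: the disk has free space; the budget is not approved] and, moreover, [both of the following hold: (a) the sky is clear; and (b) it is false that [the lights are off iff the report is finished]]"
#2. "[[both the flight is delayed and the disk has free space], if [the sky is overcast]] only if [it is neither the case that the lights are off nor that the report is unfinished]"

2

Let L = "the disk is full" (F), D = "the budget is approved" (F), G = "the sky is overcast" (F), P = "the lights are on" (T), S = "the report is finished" (T), U = "the flight is delayed" (F).

#1: This is (¬L ∨ ¬D) ∧ (¬G ∧ ¬(¬P ↔ S)).

¬L = ¬F = T
¬D = ¬F = T
¬L ∨ ¬D = T ∨ T = T
¬G = ¬F = T
¬P = ¬T = F
¬P ↔ S = F ↔ T = F
¬(¬P ↔ S) = ¬F = T
¬G ∧ ¬(¬P ↔ S) = T ∧ T = T
(¬L ∨ ¬D) ∧ (¬G ∧ ¬(¬P ↔ S)) = T ∧ T = T
Hence #1 is true.

#2: This is (G → (U ∧ ¬L)) → (¬P ↓ ¬S).

¬L = ¬F = T
U ∧ ¬L = F ∧ T = F
G → (U ∧ ¬L) = F → F = T
¬P = ¬T = F
¬S = ¬T = F
¬P ↓ ¬S = F ↓ F = T
(G → (U ∧ ¬L)) → (¬P ↓ ¬S) = T → T = T
Thus #2 is true.

True statements: 2.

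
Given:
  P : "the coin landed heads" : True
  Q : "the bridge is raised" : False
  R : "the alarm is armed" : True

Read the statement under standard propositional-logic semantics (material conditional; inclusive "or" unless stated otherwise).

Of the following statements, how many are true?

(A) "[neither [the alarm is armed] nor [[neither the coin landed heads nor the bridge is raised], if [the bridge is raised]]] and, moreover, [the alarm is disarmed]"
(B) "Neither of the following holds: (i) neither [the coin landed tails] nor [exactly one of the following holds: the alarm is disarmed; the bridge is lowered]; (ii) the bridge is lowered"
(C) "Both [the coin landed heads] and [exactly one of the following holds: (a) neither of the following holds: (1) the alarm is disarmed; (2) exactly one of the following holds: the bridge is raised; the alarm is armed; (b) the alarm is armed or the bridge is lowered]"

1

(A): Parsed as (R nor (Q -> (P nor Q))) & ~R

P nor Q = T nor F = F
Q -> (P nor Q) = F -> F = T
R nor (Q -> (P nor Q)) = T nor T = F
~R = ~T = F
(R nor (Q -> (P nor Q))) & ~R = F & F = F
Hence (A) is false.

(B): Parsed as (~P nor (~R xor ~Q)) nor ~Q

~P = ~T = F
~R = ~T = F
~Q = ~F = T
~R xor ~Q = F xor T = T
~P nor (~R xor ~Q) = F nor T = F
~Q = ~F = T
(~P nor (~R xor ~Q)) nor ~Q = F nor T = F
Hence (B) is false.

(C): Parsed as P & ((~R nor (Q xor R)) xor (R | ~Q))

~R = ~T = F
Q xor R = F xor T = T
~R nor (Q xor R) = F nor T = F
~Q = ~F = T
R | ~Q = T | T = T
(~R nor (Q xor R)) xor (R | ~Q) = F xor T = T
P & ((~R nor (Q xor R)) xor (R | ~Q)) = T & T = T
So (C) is true.

Count: 1.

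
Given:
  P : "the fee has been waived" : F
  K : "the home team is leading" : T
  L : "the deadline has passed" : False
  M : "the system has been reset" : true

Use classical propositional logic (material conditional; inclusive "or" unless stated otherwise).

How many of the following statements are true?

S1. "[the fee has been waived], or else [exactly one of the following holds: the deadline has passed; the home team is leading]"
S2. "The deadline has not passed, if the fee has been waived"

2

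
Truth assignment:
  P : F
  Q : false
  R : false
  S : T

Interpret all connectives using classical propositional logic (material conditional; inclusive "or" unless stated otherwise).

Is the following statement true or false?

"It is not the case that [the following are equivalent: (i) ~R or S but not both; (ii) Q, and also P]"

Formalization: ~((~R xor S) <-> (Q & P))

~R = ~F = T
~R xor S = T xor T = F
Q & P = F & F = F
(~R xor S) <-> (Q & P) = F <-> F = T
~((~R xor S) <-> (Q & P)) = ~T = F

The statement is false.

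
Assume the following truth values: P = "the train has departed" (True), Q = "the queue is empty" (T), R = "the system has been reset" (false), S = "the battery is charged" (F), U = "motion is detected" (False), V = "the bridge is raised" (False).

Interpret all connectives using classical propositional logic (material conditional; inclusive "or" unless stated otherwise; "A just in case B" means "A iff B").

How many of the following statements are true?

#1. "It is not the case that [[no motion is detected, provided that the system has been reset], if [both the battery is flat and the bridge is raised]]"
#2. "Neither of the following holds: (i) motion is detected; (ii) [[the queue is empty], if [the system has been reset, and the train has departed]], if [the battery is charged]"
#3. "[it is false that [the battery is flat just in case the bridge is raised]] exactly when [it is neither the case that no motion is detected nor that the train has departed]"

0

#1: Parsed as not ((not S and V) -> (R -> not U))

not S = not False = True
not S and V = True and False = False
not U = not False = True
R -> not U = False -> True = True
(not S and V) -> (R -> not U) = False -> True = True
not ((not S and V) -> (R -> not U)) = not True = False
So #1 is false.

#2: In symbols: U nor (S -> ((R and P) -> Q))

R and P = False and True = False
(R and P) -> Q = False -> True = True
S -> ((R and P) -> Q) = False -> True = True
U nor (S -> ((R and P) -> Q)) = False nor True = False
So #2 is false.

#3: Parsed as not (not S iff V) iff (not U nor P)

not S = not False = True
not S iff V = True iff False = False
not (not S iff V) = not False = True
not U = not False = True
not U nor P = True nor True = False
not (not S iff V) iff (not U nor P) = True iff False = False
Thus #3 is false.

Count: 0.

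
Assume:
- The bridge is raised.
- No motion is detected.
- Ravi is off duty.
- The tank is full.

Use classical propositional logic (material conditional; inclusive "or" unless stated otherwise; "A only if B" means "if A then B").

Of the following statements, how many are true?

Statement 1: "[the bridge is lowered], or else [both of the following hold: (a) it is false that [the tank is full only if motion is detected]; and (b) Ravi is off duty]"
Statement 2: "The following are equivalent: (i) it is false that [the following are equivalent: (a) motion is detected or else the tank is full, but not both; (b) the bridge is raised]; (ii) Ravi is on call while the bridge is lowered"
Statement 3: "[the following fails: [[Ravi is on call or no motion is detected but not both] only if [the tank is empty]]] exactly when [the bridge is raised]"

3

Let P = "the bridge is raised" (True), S = "the tank is full" (True), Q = "motion is detected" (False), R = "Ravi is on call" (False).

Statement 1: This is not P or (not (S -> Q) and not R).

not P = not True = False
S -> Q = True -> False = False
not (S -> Q) = not False = True
not R = not False = True
not (S -> Q) and not R = True and True = True
not P or (not (S -> Q) and not R) = False or True = True
Thus Statement 1 is true.

Statement 2: Parsed as not ((Q xor S) iff P) iff (R and not P)

Q xor S = False xor True = True
(Q xor S) iff P = True iff True = True
not ((Q xor S) iff P) = not True = False
not P = not True = False
R and not P = False and False = False
not ((Q xor S) iff P) iff (R and not P) = False iff False = True
Thus Statement 2 is true.

Statement 3: In symbols: not ((R xor not Q) -> not S) iff P

not Q = not False = True
R xor not Q = False xor True = True
not S = not True = False
(R xor not Q) -> not S = True -> False = False
not ((R xor not Q) -> not S) = not False = True
not ((R xor not Q) -> not S) iff P = True iff True = True
Hence Statement 3 is true.

Count: 3.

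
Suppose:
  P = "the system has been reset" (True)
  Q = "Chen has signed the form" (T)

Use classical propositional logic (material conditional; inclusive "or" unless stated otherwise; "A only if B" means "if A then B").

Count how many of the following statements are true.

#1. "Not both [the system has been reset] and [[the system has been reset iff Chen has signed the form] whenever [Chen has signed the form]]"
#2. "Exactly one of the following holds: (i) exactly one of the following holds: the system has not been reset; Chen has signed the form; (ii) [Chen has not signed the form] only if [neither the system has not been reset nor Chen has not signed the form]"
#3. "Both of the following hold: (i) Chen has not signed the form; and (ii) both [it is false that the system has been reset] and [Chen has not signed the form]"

0

#1: In symbols: P nand (Q -> (P <-> Q))

P <-> Q = T <-> T = T
Q -> (P <-> Q) = T -> T = T
P nand (Q -> (P <-> Q)) = T nand T = F
So #1 is false.

#2: In symbols: (~P xor Q) xor (~Q -> (~P nor ~Q))

~P = ~T = F
~P xor Q = F xor T = T
~Q = ~T = F
~P = ~T = F
~Q = ~T = F
~P nor ~Q = F nor F = T
~Q -> (~P nor ~Q) = F -> T = T
(~P xor Q) xor (~Q -> (~P nor ~Q)) = T xor T = F
Hence #2 is false.

#3: Formalization: ~Q & (~P & ~Q)

~Q = ~T = F
~P = ~T = F
~Q = ~T = F
~P & ~Q = F & F = F
~Q & (~P & ~Q) = F & F = F
So #3 is false.

Count: 0.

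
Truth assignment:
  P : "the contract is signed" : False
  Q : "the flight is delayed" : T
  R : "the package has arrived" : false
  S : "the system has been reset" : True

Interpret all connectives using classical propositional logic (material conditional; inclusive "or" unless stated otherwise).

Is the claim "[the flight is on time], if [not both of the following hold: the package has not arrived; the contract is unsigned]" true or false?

The statement is true.

Formalization: (not R nand not P) -> not Q

not R = not False = True
not P = not False = True
not R nand not P = True nand True = False
not Q = not True = False
(not R nand not P) -> not Q = False -> False = True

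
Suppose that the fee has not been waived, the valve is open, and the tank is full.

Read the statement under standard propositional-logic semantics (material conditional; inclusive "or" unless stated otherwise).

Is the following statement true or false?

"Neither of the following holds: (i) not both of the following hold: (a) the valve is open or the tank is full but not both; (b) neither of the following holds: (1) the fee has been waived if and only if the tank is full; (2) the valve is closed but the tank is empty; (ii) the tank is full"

False

Let K = "the valve is open" (T), H = "the tank is full" (T), N = "the fee has been waived" (F).
Formalization: ((K xor H) nand ((N <-> H) nor (~K & ~H))) nor H

K xor H = T xor T = F
N <-> H = F <-> T = F
~K = ~T = F
~H = ~T = F
~K & ~H = F & F = F
(N <-> H) nor (~K & ~H) = F nor F = T
(K xor H) nand ((N <-> H) nor (~K & ~H)) = F nand T = T
((K xor H) nand ((N <-> H) nor (~K & ~H))) nor H = T nor T = F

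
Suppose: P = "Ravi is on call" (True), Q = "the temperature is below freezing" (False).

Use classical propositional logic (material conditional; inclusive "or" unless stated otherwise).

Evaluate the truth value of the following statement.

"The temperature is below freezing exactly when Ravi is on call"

false

In symbols: Q <-> P

Q <-> P = F <-> T = F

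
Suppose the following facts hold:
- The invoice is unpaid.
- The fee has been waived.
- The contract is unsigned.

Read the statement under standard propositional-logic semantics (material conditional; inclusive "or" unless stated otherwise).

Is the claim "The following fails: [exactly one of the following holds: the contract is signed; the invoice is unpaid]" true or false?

False.

Let Q = "the contract is signed" (F), P = "the invoice is paid" (F).
Parsed as ¬(Q ⊕ ¬P)

¬P = ¬F = T
Q ⊕ ¬P = F ⊕ T = T
¬(Q ⊕ ¬P) = ¬T = F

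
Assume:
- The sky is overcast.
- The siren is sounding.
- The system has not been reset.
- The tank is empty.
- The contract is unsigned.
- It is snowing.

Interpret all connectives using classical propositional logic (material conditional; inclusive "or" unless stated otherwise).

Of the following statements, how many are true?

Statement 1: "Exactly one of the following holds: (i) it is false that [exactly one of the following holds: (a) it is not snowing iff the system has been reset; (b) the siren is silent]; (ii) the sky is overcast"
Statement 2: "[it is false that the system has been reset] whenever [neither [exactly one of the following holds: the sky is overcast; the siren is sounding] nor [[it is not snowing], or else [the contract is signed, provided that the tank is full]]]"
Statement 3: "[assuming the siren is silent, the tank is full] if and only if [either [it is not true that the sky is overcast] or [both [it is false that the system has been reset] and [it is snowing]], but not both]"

3

Let V = "it is snowing" (T), R = "the system has been reset" (F), Q = "the siren is sounding" (T), P = "the sky is overcast" (T), S = "the tank is full" (F), U = "the contract is signed" (F).

Statement 1: In symbols: ~((~V <-> R) xor ~Q) xor P

~V = ~T = F
~V <-> R = F <-> F = T
~Q = ~T = F
(~V <-> R) xor ~Q = T xor F = T
~((~V <-> R) xor ~Q) = ~T = F
~((~V <-> R) xor ~Q) xor P = F xor T = T
Thus Statement 1 is true.

Statement 2: In symbols: ((P xor Q) nor (~V | (S -> U))) -> ~R

P xor Q = T xor T = F
~V = ~T = F
S -> U = F -> F = T
~V | (S -> U) = F | T = T
(P xor Q) nor (~V | (S -> U)) = F nor T = F
~R = ~F = T
((P xor Q) nor (~V | (S -> U))) -> ~R = F -> T = T
So Statement 2 is true.

Statement 3: Parsed as (~Q -> S) <-> (~P xor (~R & V))

~Q = ~T = F
~Q -> S = F -> F = T
~P = ~T = F
~R = ~F = T
~R & V = T & T = T
~P xor (~R & V) = F xor T = T
(~Q -> S) <-> (~P xor (~R & V)) = T <-> T = T
Hence Statement 3 is true.

Count: 3.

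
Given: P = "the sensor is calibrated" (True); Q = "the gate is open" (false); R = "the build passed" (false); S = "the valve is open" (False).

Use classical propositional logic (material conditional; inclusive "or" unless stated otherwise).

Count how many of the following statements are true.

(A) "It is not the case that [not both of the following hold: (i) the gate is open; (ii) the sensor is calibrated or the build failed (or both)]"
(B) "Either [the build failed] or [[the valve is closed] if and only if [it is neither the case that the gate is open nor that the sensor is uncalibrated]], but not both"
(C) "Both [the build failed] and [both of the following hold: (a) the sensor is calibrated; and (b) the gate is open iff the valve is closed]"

(A): This is ¬(Q ↑ (P ∨ ¬R)).

¬R = ¬F = T
P ∨ ¬R = T ∨ T = T
Q ↑ (P ∨ ¬R) = F ↑ T = T
¬(Q ↑ (P ∨ ¬R)) = ¬T = F
Hence (A) is false.

(B): This is ¬R ⊕ (¬S ↔ (Q ↓ ¬P)).

¬R = ¬F = T
¬S = ¬F = T
¬P = ¬T = F
Q ↓ ¬P = F ↓ F = T
¬S ↔ (Q ↓ ¬P) = T ↔ T = T
¬R ⊕ (¬S ↔ (Q ↓ ¬P)) = T ⊕ T = F
Thus (B) is false.

(C): In symbols: ¬R ∧ (P ∧ (Q ↔ ¬S))

¬R = ¬F = T
¬S = ¬F = T
Q ↔ ¬S = F ↔ T = F
P ∧ (Q ↔ ¬S) = T ∧ F = F
¬R ∧ (P ∧ (Q ↔ ¬S)) = T ∧ F = F
Hence (C) is false.

Count: 0.

0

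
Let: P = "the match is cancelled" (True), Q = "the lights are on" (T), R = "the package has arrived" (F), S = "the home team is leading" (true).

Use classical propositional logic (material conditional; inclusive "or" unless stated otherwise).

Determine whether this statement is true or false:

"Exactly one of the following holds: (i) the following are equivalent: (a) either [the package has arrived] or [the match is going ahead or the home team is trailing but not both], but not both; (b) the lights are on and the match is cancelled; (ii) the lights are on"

Values: R=F, P=T, S=T, Q=T.
This is ((R xor (~P xor ~S)) <-> (Q & P)) xor Q.

~P = ~T = F
~S = ~T = F
~P xor ~S = F xor F = F
R xor (~P xor ~S) = F xor F = F
Q & P = T & T = T
(R xor (~P xor ~S)) <-> (Q & P) = F <-> T = F
((R xor (~P xor ~S)) <-> (Q & P)) xor Q = F xor T = T

True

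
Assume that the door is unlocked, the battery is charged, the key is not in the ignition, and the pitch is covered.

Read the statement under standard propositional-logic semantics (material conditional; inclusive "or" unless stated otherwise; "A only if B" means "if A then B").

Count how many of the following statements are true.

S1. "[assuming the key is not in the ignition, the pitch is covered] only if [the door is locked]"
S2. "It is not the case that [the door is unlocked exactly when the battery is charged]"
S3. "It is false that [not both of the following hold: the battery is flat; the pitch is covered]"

Let Q = "the key is in the ignition" (F), W = "the pitch is covered" (T), L = "the door is locked" (F), S = "the battery is charged" (T).

S1: Parsed as (¬Q → W) → L

¬Q = ¬F = T
¬Q → W = T → T = T
(¬Q → W) → L = T → F = F
Hence S1 is false.

S2: This is ¬(¬L ↔ S).

¬L = ¬F = T
¬L ↔ S = T ↔ T = T
¬(¬L ↔ S) = ¬T = F
Thus S2 is false.

S3: Formalization: ¬(¬S ↑ W)

¬S = ¬T = F
¬S ↑ W = F ↑ T = T
¬(¬S ↑ W) = ¬T = F
Hence S3 is false.

True statements: 0 (none).

0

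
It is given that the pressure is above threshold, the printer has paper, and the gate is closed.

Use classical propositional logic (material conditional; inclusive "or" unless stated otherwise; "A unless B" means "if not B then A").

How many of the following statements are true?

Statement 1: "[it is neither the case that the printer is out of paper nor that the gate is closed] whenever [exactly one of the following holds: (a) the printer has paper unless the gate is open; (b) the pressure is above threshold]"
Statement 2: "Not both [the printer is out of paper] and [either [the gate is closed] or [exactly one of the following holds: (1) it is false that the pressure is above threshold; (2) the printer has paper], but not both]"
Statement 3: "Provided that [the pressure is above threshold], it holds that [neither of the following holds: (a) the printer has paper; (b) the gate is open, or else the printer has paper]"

2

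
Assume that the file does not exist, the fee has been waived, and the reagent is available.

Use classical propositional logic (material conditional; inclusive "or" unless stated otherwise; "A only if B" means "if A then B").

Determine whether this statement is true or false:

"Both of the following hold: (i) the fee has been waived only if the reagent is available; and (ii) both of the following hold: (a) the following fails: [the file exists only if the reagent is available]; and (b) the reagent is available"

false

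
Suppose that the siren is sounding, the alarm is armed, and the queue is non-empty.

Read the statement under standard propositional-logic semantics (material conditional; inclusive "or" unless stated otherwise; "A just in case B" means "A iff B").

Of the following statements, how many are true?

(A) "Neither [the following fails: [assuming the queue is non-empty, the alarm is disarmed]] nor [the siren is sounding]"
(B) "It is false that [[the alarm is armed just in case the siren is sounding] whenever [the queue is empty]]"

0

Let N = "the queue is empty" (F), H = "the alarm is armed" (T), W = "the siren is sounding" (T).

(A): Parsed as ~(~N -> ~H) nor W

~N = ~F = T
~H = ~T = F
~N -> ~H = T -> F = F
~(~N -> ~H) = ~F = T
~(~N -> ~H) nor W = T nor T = F
Thus (A) is false.

(B): Formalization: ~(N -> (H <-> W))

H <-> W = T <-> T = T
N -> (H <-> W) = F -> T = T
~(N -> (H <-> W)) = ~T = F
So (B) is false.

Count: 0.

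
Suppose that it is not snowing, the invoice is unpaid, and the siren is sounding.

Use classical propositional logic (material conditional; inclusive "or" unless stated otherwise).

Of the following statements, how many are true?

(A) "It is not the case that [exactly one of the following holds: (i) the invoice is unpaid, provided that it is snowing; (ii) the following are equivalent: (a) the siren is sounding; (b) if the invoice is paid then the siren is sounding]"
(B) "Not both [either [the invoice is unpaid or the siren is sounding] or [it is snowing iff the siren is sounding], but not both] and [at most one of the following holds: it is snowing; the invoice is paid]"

1

Let Q = "it is snowing" (F), W = "the invoice is paid" (F), G = "the siren is sounding" (T).

(A): This is ¬((Q → ¬W) ⊕ (G ↔ (W → G))).

¬W = ¬F = T
Q → ¬W = F → T = T
W → G = F → T = T
G ↔ (W → G) = T ↔ T = T
(Q → ¬W) ⊕ (G ↔ (W → G)) = T ⊕ T = F
¬((Q → ¬W) ⊕ (G ↔ (W → G))) = ¬F = T
Hence (A) is true.

(B): This is ((¬W ∨ G) ⊕ (Q ↔ G)) ↑ (Q ↑ W).

¬W = ¬F = T
¬W ∨ G = T ∨ T = T
Q ↔ G = F ↔ T = F
(¬W ∨ G) ⊕ (Q ↔ G) = T ⊕ F = T
Q ↑ W = F ↑ F = T
((¬W ∨ G) ⊕ (Q ↔ G)) ↑ (Q ↑ W) = T ↑ T = F
Thus (B) is false.

1 of the 2 statements is true ((A)).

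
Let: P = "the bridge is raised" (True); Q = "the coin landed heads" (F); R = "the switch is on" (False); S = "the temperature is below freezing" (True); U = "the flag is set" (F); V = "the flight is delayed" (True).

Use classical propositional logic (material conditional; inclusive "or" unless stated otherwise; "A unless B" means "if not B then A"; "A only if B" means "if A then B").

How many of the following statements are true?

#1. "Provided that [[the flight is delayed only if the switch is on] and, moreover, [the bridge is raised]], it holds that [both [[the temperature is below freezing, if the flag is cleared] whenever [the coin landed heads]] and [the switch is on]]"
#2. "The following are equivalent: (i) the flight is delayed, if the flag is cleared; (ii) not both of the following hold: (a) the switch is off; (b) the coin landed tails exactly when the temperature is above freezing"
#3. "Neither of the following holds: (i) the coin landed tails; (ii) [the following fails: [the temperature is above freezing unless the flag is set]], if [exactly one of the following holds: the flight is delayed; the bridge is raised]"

2

#1: This is ((V → R) ∧ P) → ((Q → (¬U → S)) ∧ R).

V → R = T → F = F
(V → R) ∧ P = F ∧ T = F
¬U = ¬F = T
¬U → S = T → T = T
Q → (¬U → S) = F → T = T
(Q → (¬U → S)) ∧ R = T ∧ F = F
((V → R) ∧ P) → ((Q → (¬U → S)) ∧ R) = F → F = T
Hence #1 is true.

#2: Formalization: (¬U → V) ↔ (¬R ↑ (¬Q ↔ ¬S))

¬U = ¬F = T
¬U → V = T → T = T
¬R = ¬F = T
¬Q = ¬F = T
¬S = ¬T = F
¬Q ↔ ¬S = T ↔ F = F
¬R ↑ (¬Q ↔ ¬S) = T ↑ F = T
(¬U → V) ↔ (¬R ↑ (¬Q ↔ ¬S)) = T ↔ T = T
Thus #2 is true.

#3: Formalization: ¬Q ↓ ((V ⊕ P) → ¬(¬S ∨ U))

¬Q = ¬F = T
V ⊕ P = T ⊕ T = F
¬S = ¬T = F
¬S ∨ U = F ∨ F = F
¬(¬S ∨ U) = ¬F = T
(V ⊕ P) → ¬(¬S ∨ U) = F → T = T
¬Q ↓ ((V ⊕ P) → ¬(¬S ∨ U)) = T ↓ T = F
So #3 is false.

True statements: 2 (#1, #2).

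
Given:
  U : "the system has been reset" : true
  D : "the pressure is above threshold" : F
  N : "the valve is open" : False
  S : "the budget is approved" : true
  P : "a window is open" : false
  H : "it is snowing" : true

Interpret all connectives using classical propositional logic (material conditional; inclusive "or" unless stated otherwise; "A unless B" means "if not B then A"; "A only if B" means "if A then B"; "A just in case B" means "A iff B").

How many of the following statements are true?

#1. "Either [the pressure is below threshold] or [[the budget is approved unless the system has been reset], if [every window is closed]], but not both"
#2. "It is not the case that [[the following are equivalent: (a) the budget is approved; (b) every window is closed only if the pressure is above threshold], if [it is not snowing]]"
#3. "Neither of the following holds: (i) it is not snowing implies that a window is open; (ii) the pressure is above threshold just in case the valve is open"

#1: Formalization: ¬D ⊕ (¬P → (S ∨ U))

¬D = ¬F = T
¬P = ¬F = T
S ∨ U = T ∨ T = T
¬P → (S ∨ U) = T → T = T
¬D ⊕ (¬P → (S ∨ U)) = T ⊕ T = F
Thus #1 is false.

#2: Formalization: ¬(¬H → (S ↔ (¬P → D)))

¬H = ¬T = F
¬P = ¬F = T
¬P → D = T → F = F
S ↔ (¬P → D) = T ↔ F = F
¬H → (S ↔ (¬P → D)) = F → F = T
¬(¬H → (S ↔ (¬P → D))) = ¬T = F
Thus #2 is false.

#3: Parsed as (¬H → P) ↓ (D ↔ N)

¬H = ¬T = F
¬H → P = F → F = T
D ↔ N = F ↔ F = T
(¬H → P) ↓ (D ↔ N) = T ↓ T = F
Thus #3 is false.

0 of the 3 statements are true (none).

0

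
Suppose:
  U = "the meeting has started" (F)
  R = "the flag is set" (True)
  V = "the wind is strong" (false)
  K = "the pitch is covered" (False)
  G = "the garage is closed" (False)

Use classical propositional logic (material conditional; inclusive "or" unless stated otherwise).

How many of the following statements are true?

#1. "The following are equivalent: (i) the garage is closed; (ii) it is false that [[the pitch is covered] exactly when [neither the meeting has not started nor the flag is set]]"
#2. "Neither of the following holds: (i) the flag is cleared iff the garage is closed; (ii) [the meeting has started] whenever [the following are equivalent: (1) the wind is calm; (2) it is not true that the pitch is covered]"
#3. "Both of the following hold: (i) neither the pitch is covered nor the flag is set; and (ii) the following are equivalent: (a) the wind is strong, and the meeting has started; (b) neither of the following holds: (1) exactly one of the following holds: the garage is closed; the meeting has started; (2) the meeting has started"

#1: Parsed as G iff not (K iff (not U nor R))

not U = not False = True
not U nor R = True nor True = False
K iff (not U nor R) = False iff False = True
not (K iff (not U nor R)) = not True = False
G iff not (K iff (not U nor R)) = False iff False = True
So #1 is true.

#2: In symbols: (not R iff G) nor ((not V iff not K) -> U)

not R = not True = False
not R iff G = False iff False = True
not V = not False = True
not K = not False = True
not V iff not K = True iff True = True
(not V iff not K) -> U = True -> False = False
(not R iff G) nor ((not V iff not K) -> U) = True nor False = False
Thus #2 is false.

#3: Formalization: (K nor R) and ((V and U) iff ((G xor U) nor U))

K nor R = False nor True = False
V and U = False and False = False
G xor U = False xor False = False
(G xor U) nor U = False nor False = True
(V and U) iff ((G xor U) nor U) = False iff True = False
(K nor R) and ((V and U) iff ((G xor U) nor U)) = False and False = False
So #3 is false.

1 of the 3 statements is true.

1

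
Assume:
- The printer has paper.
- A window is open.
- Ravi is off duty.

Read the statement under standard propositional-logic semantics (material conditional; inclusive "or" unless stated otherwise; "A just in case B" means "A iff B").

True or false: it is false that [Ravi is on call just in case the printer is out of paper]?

false

Let R = "Ravi is on call" (F), P = "the printer has paper" (T).
Formalization: ¬(R ↔ ¬P)

¬P = ¬T = F
R ↔ ¬P = F ↔ F = T
¬(R ↔ ¬P) = ¬T = F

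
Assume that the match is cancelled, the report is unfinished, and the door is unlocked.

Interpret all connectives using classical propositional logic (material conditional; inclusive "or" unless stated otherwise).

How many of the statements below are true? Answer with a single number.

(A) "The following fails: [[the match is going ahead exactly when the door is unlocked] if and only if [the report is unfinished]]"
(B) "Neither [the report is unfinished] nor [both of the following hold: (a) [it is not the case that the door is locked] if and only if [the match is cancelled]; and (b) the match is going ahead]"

1

Let K = "the match is cancelled" (T), Q = "the door is locked" (F), H = "the report is finished" (F).

(A): In symbols: ¬((¬K ↔ ¬Q) ↔ ¬H)

¬K = ¬T = F
¬Q = ¬F = T
¬K ↔ ¬Q = F ↔ T = F
¬H = ¬F = T
(¬K ↔ ¬Q) ↔ ¬H = F ↔ T = F
¬((¬K ↔ ¬Q) ↔ ¬H) = ¬F = T
Thus (A) is true.

(B): This is ¬H ↓ ((¬Q ↔ K) ∧ ¬K).

¬H = ¬F = T
¬Q = ¬F = T
¬Q ↔ K = T ↔ T = T
¬K = ¬T = F
(¬Q ↔ K) ∧ ¬K = T ∧ F = F
¬H ↓ ((¬Q ↔ K) ∧ ¬K) = T ↓ F = F
Thus (B) is false.

True statements: 1 ((A)).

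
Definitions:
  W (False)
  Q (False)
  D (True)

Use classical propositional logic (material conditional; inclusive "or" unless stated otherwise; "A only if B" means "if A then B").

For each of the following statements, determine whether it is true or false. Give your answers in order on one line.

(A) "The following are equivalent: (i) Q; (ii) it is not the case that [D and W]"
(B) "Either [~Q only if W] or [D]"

(A) False / (B) True

(A): This is Q <-> ~(D & W).

D & W = T & F = F
~(D & W) = ~F = T
Q <-> ~(D & W) = F <-> T = F
Thus (A) is false.

(B): In symbols: (~Q -> W) | D

~Q = ~F = T
~Q -> W = T -> F = F
(~Q -> W) | D = F | T = T
Thus (B) is true.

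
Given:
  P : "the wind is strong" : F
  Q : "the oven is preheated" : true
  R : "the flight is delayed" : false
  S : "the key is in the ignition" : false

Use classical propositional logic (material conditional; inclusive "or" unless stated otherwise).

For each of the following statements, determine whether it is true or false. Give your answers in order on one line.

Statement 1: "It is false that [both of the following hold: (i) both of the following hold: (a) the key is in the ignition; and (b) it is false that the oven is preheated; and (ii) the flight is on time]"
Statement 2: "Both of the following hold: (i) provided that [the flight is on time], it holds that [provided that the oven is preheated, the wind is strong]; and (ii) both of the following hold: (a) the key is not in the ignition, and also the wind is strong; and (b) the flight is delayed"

Statement 1: This is ¬((S ∧ ¬Q) ∧ ¬R).

¬Q = ¬T = F
S ∧ ¬Q = F ∧ F = F
¬R = ¬F = T
(S ∧ ¬Q) ∧ ¬R = F ∧ T = F
¬((S ∧ ¬Q) ∧ ¬R) = ¬F = T
Hence Statement 1 is true.

Statement 2: In symbols: (¬R → (Q → P)) ∧ ((¬S ∧ P) ∧ R)

¬R = ¬F = T
Q → P = T → F = F
¬R → (Q → P) = T → F = F
¬S = ¬F = T
¬S ∧ P = T ∧ F = F
(¬S ∧ P) ∧ R = F ∧ F = F
(¬R → (Q → P)) ∧ ((¬S ∧ P) ∧ R) = F ∧ F = F
So Statement 2 is false.

Statement 1 true; Statement 2 false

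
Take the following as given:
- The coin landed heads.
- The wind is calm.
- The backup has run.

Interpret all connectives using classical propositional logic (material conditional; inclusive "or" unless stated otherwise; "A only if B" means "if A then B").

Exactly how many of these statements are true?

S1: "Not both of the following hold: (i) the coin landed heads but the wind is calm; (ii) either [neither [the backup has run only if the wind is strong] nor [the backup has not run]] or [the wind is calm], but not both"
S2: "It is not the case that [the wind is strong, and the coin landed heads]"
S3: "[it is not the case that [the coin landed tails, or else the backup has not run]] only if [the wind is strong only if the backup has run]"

3

Let P = "the coin landed heads" (T), Q = "the wind is strong" (F), R = "the backup has run" (T).

S1: This is (P & ~Q) nand (((R -> Q) nor ~R) xor ~Q).

~Q = ~F = T
P & ~Q = T & T = T
R -> Q = T -> F = F
~R = ~T = F
(R -> Q) nor ~R = F nor F = T
~Q = ~F = T
((R -> Q) nor ~R) xor ~Q = T xor T = F
(P & ~Q) nand (((R -> Q) nor ~R) xor ~Q) = T nand F = T
Thus S1 is true.

S2: Parsed as ~(Q & P)

Q & P = F & T = F
~(Q & P) = ~F = T
Hence S2 is true.

S3: Formalization: ~(~P | ~R) -> (Q -> R)

~P = ~T = F
~R = ~T = F
~P | ~R = F | F = F
~(~P | ~R) = ~F = T
Q -> R = F -> T = T
~(~P | ~R) -> (Q -> R) = T -> T = T
Hence S3 is true.

3 of the 3 statements are true.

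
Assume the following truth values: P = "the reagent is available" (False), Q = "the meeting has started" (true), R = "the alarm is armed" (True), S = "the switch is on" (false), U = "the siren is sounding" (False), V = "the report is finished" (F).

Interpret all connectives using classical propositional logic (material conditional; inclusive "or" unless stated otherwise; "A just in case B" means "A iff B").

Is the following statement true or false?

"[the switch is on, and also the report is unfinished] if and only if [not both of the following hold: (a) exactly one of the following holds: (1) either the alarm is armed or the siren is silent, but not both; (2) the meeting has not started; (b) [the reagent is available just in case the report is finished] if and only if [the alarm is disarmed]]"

This is (S and not V) iff (((R xor not U) xor not Q) nand ((P iff V) iff not R)).

not V = not False = True
S and not V = False and True = False
not U = not False = True
R xor not U = True xor True = False
not Q = not True = False
(R xor not U) xor not Q = False xor False = False
P iff V = False iff False = True
not R = not True = False
(P iff V) iff not R = True iff False = False
((R xor not U) xor not Q) nand ((P iff V) iff not R) = False nand False = True
(S and not V) iff (((R xor not U) xor not Q) nand ((P iff V) iff not R)) = False iff True = False

false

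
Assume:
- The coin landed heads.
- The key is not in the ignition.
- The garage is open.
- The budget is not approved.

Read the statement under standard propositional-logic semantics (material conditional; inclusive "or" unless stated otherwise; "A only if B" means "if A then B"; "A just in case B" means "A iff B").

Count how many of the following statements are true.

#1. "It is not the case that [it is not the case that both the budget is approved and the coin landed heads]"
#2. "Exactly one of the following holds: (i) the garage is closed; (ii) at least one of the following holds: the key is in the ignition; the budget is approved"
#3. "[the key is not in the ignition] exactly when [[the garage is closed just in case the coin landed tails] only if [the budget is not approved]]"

1

Let S = "the budget is approved" (F), P = "the coin landed heads" (T), R = "the garage is closed" (F), Q = "the key is in the ignition" (F).

#1: In symbols: ~(S nand P)

S nand P = F nand T = T
~(S nand P) = ~T = F
Thus #1 is false.

#2: Formalization: R xor (Q | S)

Q | S = F | F = F
R xor (Q | S) = F xor F = F
Hence #2 is false.

#3: This is ~Q <-> ((R <-> ~P) -> ~S).

~Q = ~F = T
~P = ~T = F
R <-> ~P = F <-> F = T
~S = ~F = T
(R <-> ~P) -> ~S = T -> T = T
~Q <-> ((R <-> ~P) -> ~S) = T <-> T = T
Thus #3 is true.

1 of the 3 statements is true.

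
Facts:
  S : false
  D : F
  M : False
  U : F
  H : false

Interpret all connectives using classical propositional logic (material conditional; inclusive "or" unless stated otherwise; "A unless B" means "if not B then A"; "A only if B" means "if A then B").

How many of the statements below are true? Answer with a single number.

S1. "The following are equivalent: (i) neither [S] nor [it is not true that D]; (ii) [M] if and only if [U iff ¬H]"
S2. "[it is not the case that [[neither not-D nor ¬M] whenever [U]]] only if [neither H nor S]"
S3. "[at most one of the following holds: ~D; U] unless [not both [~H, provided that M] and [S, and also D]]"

2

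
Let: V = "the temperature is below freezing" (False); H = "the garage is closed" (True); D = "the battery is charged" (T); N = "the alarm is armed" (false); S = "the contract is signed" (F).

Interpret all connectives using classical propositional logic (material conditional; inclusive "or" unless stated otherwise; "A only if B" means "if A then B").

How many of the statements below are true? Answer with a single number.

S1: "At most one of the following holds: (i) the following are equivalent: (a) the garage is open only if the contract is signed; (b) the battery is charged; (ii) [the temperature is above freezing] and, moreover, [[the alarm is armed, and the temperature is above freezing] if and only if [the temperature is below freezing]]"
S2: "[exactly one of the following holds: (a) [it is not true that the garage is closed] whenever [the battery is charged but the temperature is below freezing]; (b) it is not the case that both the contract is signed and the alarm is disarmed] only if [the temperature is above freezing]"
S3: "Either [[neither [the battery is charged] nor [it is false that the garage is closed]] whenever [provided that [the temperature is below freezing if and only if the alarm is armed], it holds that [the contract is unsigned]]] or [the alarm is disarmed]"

S1: Parsed as ((not H -> S) iff D) nand (not V and ((N and not V) iff V))

not H = not True = False
not H -> S = False -> False = True
(not H -> S) iff D = True iff True = True
not V = not False = True
not V = not False = True
N and not V = False and True = False
(N and not V) iff V = False iff False = True
not V and ((N and not V) iff V) = True and True = True
((not H -> S) iff D) nand (not V and ((N and not V) iff V)) = True nand True = False
So S1 is false.

S2: Formalization: (((D and V) -> not H) xor (S nand not N)) -> not V

D and V = True and False = False
not H = not True = False
(D and V) -> not H = False -> False = True
not N = not False = True
S nand not N = False nand True = True
((D and V) -> not H) xor (S nand not N) = True xor True = False
not V = not False = True
(((D and V) -> not H) xor (S nand not N)) -> not V = False -> True = True
Hence S2 is true.

S3: This is (((V iff N) -> not S) -> (D nor not H)) or not N.

V iff N = False iff False = True
not S = not False = True
(V iff N) -> not S = True -> True = True
not H = not True = False
D nor not H = True nor False = False
((V iff N) -> not S) -> (D nor not H) = True -> False = False
not N = not False = True
(((V iff N) -> not S) -> (D nor not H)) or not N = False or True = True
So S3 is true.

True statements: 2.

2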